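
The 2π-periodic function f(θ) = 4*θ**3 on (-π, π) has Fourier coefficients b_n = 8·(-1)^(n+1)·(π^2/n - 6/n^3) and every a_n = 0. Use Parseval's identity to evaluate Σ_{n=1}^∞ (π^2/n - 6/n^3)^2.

pi**6/14

Parseval: Σ b_n^2 = (1/π) ∫_{-π}^{π} f(θ)^2 dθ = 32*pi**6/7.
b_n^2 = 64·(π^2/n - 6/n^3)^2, so the sum equals (32*pi**6/7)/64 = pi**6/14.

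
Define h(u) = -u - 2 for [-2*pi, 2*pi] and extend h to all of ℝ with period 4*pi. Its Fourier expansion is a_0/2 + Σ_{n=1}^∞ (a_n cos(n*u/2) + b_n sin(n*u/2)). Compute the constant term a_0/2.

-2

a_0 = (1/(2*pi)) ∫_{-2*pi}^{2*pi} h(u) du = (1/(2*pi)) · (-8*pi) = -4.
So the constant term a_0/2 = -2.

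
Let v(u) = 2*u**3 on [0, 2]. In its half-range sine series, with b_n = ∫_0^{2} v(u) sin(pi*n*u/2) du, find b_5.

32*(-6 + 25*pi**2)/(125*pi**3)

b_5 = ∫_0^{2} (2*u**3) sin(5*pi*u/2) du.
Integrating by parts three times (tabular method), an antiderivative of (2*u**3) sin(5*pi*u/2) is -4*u**3*cos(5*pi*u/2)/(5*pi) + 24*u**2*sin(5*pi*u/2)/(25*pi**2) + 96*u*cos(5*pi*u/2)/(125*pi**3) - 192*sin(5*pi*u/2)/(625*pi**4); evaluating from 0 to 2: ∫_{0}^{2} (2*u**3) sin(5*pi*u/2) du = (32*(-6 + 25*pi**2)/(125*pi**3)) - (0) = 32*(-6 + 25*pi**2)/(125*pi**3).
Hence b_5 = 32*(-6 + 25*pi**2)/(125*pi**3).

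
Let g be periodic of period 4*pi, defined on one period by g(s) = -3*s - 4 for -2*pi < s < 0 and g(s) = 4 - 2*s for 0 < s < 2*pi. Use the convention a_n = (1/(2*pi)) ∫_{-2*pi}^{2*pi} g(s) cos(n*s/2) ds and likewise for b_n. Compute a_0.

pi

a_0 = (1/(2*pi)) ∫_{-2*pi}^{2*pi} g(s) ds = (1/(2*pi)) · (2*pi**2) = pi.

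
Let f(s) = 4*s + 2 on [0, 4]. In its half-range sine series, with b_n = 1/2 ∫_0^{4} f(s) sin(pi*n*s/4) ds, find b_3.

40/(3*pi)

b_3 = 1/2 ∫_0^{4} (4*s + 2) sin(3*pi*s/4) ds.
Integrating by parts (boundary term plus one more integral), an antiderivative of (4*s + 2) sin(3*pi*s/4) is -16*s*cos(3*pi*s/4)/(3*pi) + 64*sin(3*pi*s/4)/(9*pi**2) - 8*cos(3*pi*s/4)/(3*pi); evaluating from 0 to 4: ∫_{0}^{4} (4*s + 2) sin(3*pi*s/4) ds = (24/pi) - (-8/(3*pi)) = 80/(3*pi).
Hence b_3 = (1/2)·(80/(3*pi)) = 40/(3*pi).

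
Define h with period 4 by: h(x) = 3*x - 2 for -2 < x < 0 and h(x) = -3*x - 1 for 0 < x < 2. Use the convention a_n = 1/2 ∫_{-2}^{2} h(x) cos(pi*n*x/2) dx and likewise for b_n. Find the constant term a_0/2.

a_0 = 1/2 ∫_{-2}^{2} h(x) dx = 1/2 · (-18) = -9.
So the constant term a_0/2 = -9/2.

-9/2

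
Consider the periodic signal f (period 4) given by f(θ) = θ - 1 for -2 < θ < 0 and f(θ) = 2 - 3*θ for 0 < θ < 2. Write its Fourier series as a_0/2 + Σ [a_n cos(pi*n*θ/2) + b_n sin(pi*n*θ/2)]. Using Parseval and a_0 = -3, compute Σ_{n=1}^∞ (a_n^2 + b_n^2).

23/6

Parseval: a_0^2/2 + Σ_{n≥1} (a_n^2+b_n^2) = 1/2 ∫_{-2}^{2} f(θ)^2 dθ = 25/3.
Subtract a_0^2/2 = 9/2: Σ (a_n^2+b_n^2) = 23/6.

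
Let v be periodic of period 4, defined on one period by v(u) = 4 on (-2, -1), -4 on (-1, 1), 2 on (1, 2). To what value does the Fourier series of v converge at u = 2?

At u = 2 the one-sided limits are v(2^-) = 2 and v(2^+) = 4.
By Dirichlet's theorem the series converges to their average, [(2) + (4)]/2 = 3.

3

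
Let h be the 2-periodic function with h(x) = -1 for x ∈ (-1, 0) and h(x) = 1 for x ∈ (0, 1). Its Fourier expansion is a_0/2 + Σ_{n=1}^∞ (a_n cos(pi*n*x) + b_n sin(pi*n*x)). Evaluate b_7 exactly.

b_7 = ∫_{-1}^{1} h(x) sin(7*pi*x) dx.
h is odd and sin(7*pi*x) is odd, so the integrand is even and b_7 = 2 ∫_0^{1} h(x) sin(7*pi*x) dx.
Directly, an antiderivative of (1) sin(7*pi*x) is -cos(7*pi*x)/(7*pi); evaluating from 0 to 1: ∫_{0}^{1} (1) sin(7*pi*x) dx = (1/(7*pi)) - (-1/(7*pi)) = 2/(7*pi).
Hence b_7 = 2·(2/(7*pi)) = 4/(7*pi).

4/(7*pi)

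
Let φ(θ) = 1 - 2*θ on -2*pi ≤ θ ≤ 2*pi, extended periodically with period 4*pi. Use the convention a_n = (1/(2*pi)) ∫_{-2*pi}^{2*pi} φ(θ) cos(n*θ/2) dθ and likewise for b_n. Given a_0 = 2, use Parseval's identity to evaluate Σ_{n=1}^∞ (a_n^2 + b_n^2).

32*pi**2/3

Parseval: a_0^2/2 + Σ_{n≥1} (a_n^2+b_n^2) = (1/(2*pi)) ∫_{-2*pi}^{2*pi} φ(θ)^2 dθ = 2 + 32*pi**2/3.
Subtract a_0^2/2 = 2: Σ (a_n^2+b_n^2) = 32*pi**2/3.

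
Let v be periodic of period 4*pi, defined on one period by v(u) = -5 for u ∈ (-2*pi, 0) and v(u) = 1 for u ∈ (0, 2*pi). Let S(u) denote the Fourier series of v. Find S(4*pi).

u = 4*pi differs from u = 0 by 1 full period(s), and the series is 4*pi-periodic.
At u = 0 the one-sided limits are v(0^-) = -5 and v(0^+) = 1.
By Dirichlet's theorem the series converges to their average, [(-5) + (1)]/2 = -2.

-2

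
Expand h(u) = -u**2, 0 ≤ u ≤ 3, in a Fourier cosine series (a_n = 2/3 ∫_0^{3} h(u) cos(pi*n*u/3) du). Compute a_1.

36/pi**2

a_1 = 2/3 ∫_0^{3} (-u**2) cos(pi*u/3) du.
Integrating by parts twice (tabular method), an antiderivative of (-u**2) cos(pi*u/3) is -3*u**2*sin(pi*u/3)/pi - 18*u*cos(pi*u/3)/pi**2 + 54*sin(pi*u/3)/pi**3; evaluating from 0 to 3: ∫_{0}^{3} (-u**2) cos(pi*u/3) du = (54/pi**2) - (0) = 54/pi**2.
Hence a_1 = (2/3)·(54/pi**2) = 36/pi**2.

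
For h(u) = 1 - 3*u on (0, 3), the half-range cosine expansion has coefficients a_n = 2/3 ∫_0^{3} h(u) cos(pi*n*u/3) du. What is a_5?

a_5 = 2/3 ∫_0^{3} (1 - 3*u) cos(5*pi*u/3) du.
Integrating by parts (boundary term plus one more integral), an antiderivative of (1 - 3*u) cos(5*pi*u/3) is -9*u*sin(5*pi*u/3)/(5*pi) + 3*sin(5*pi*u/3)/(5*pi) - 27*cos(5*pi*u/3)/(25*pi**2); evaluating from 0 to 3: ∫_{0}^{3} (1 - 3*u) cos(5*pi*u/3) du = (27/(25*pi**2)) - (-27/(25*pi**2)) = 54/(25*pi**2).
Hence a_5 = (2/3)·(54/(25*pi**2)) = 36/(25*pi**2).

36/(25*pi**2)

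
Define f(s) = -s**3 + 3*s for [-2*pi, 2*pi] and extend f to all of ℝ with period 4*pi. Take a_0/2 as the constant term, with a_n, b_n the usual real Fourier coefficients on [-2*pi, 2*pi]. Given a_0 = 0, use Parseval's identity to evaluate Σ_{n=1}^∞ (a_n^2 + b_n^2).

Parseval: a_0^2/2 + Σ_{n≥1} (a_n^2+b_n^2) = (1/(2*pi)) ∫_{-2*pi}^{2*pi} f(s)^2 ds = 8*pi**2*(-168*pi**2 + 105 + 80*pi**4)/35.
Subtract a_0^2/2 = 0: Σ (a_n^2+b_n^2) = 8*pi**2*(-168*pi**2 + 105 + 80*pi**4)/35.

8*pi**2*(-168*pi**2 + 105 + 80*pi**4)/35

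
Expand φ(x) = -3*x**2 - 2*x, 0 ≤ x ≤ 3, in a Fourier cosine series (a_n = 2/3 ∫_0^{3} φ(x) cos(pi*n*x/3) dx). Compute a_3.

44/(3*pi**2)

a_3 = 2/3 ∫_0^{3} (-3*x**2 - 2*x) cos(pi*x) dx.
Integrating by parts twice (tabular method), an antiderivative of (-3*x**2 - 2*x) cos(pi*x) is -3*x**2*sin(pi*x)/pi - 2*x*sin(pi*x)/pi - 6*x*cos(pi*x)/pi**2 + 6*sin(pi*x)/pi**3 - 2*cos(pi*x)/pi**2; evaluating from 0 to 3: ∫_{0}^{3} (-3*x**2 - 2*x) cos(pi*x) dx = (20/pi**2) - (-2/pi**2) = 22/pi**2.
Hence a_3 = (2/3)·(22/pi**2) = 44/(3*pi**2).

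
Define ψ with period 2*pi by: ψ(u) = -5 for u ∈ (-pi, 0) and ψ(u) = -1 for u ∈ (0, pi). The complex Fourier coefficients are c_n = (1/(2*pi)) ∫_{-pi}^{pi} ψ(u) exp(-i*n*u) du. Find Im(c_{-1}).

4/pi

Since ψ is real-valued, Im(c_{-1}) = -(1/(2*pi)) ∫_{-pi}^{pi} ψ(u) sin(-u) du = b_{1}/2.
Split the integral at the breakpoints.
Directly, an antiderivative of (-5) sin(-u) is -5*cos(u); evaluating from -pi to 0: ∫_{-pi}^{0} (-5) sin(-u) du = (-5) - (5) = -10.
Directly, an antiderivative of (-1) sin(-u) is -cos(u); evaluating from 0 to pi: ∫_{0}^{pi} (-1) sin(-u) du = (1) - (-1) = 2.
So ∫_{-pi}^{pi} ψ(u) sin(-u) du = -8.
Hence Im(c_{-1}) = (-1/(2*pi))·(-8) = 4/pi.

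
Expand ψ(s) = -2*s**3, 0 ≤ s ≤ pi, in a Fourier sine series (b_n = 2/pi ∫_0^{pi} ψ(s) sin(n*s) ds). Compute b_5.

24/125 - 4*pi**2/5

b_5 = 2/pi ∫_0^{pi} (-2*s**3) sin(5*s) ds.
Integrating by parts three times (tabular method), an antiderivative of (-2*s**3) sin(5*s) is 2*s**3*cos(5*s)/5 - 6*s**2*sin(5*s)/25 - 12*s*cos(5*s)/125 + 12*sin(5*s)/625; evaluating from 0 to pi: ∫_{0}^{pi} (-2*s**3) sin(5*s) ds = (2*pi*(6 - 25*pi**2)/125) - (0) = 2*pi*(6 - 25*pi**2)/125.
Hence b_5 = (2/pi)·(2*pi*(6 - 25*pi**2)/125) = 24/125 - 4*pi**2/5.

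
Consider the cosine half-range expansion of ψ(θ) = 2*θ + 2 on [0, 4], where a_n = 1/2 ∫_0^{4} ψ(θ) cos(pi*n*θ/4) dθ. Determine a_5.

-32/(25*pi**2)

a_5 = 1/2 ∫_0^{4} (2*θ + 2) cos(5*pi*θ/4) dθ.
Integrating by parts (boundary term plus one more integral), an antiderivative of (2*θ + 2) cos(5*pi*θ/4) is 8*θ*sin(5*pi*θ/4)/(5*pi) + 8*sin(5*pi*θ/4)/(5*pi) + 32*cos(5*pi*θ/4)/(25*pi**2); evaluating from 0 to 4: ∫_{0}^{4} (2*θ + 2) cos(5*pi*θ/4) dθ = (-32/(25*pi**2)) - (32/(25*pi**2)) = -64/(25*pi**2).
Hence a_5 = (1/2)·(-64/(25*pi**2)) = -32/(25*pi**2).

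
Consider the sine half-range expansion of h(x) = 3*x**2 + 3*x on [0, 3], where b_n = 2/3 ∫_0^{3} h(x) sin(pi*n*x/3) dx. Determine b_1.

b_1 = 2/3 ∫_0^{3} (3*x**2 + 3*x) sin(pi*x/3) dx.
Integrating by parts twice (tabular method), an antiderivative of (3*x**2 + 3*x) sin(pi*x/3) is -9*x**2*cos(pi*x/3)/pi + 54*x*sin(pi*x/3)/pi**2 - 9*x*cos(pi*x/3)/pi + 27*sin(pi*x/3)/pi**2 + 162*cos(pi*x/3)/pi**3; evaluating from 0 to 3: ∫_{0}^{3} (3*x**2 + 3*x) sin(pi*x/3) dx = (-162/pi**3 + 108/pi) - (162/pi**3) = -324/pi**3 + 108/pi.
Hence b_1 = (2/3)·(-324/pi**3 + 108/pi) = -216/pi**3 + 72/pi.

-216/pi**3 + 72/pi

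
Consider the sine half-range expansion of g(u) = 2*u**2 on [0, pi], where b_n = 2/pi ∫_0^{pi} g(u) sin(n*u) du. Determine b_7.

4*(-4 + 49*pi**2)/(343*pi)

b_7 = 2/pi ∫_0^{pi} (2*u**2) sin(7*u) du.
Integrating by parts twice (tabular method), an antiderivative of (2*u**2) sin(7*u) is -2*u**2*cos(7*u)/7 + 4*u*sin(7*u)/49 + 4*cos(7*u)/343; evaluating from 0 to pi: ∫_{0}^{pi} (2*u**2) sin(7*u) du = (-4/343 + 2*pi**2/7) - (4/343) = -8/343 + 2*pi**2/7.
Hence b_7 = (2/pi)·(-8/343 + 2*pi**2/7) = 4*(-4 + 49*pi**2)/(343*pi).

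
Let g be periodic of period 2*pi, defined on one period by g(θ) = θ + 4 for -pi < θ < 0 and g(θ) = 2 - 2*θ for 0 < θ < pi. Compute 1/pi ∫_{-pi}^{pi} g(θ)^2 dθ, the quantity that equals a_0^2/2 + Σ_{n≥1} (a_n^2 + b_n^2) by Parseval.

1/pi ∫_{-pi}^{pi} g(θ)^2 dθ = 1/pi · (pi*(-24*pi + 5*pi**2 + 60)/3) = -8*pi + 5*pi**2/3 + 20.

-8*pi + 5*pi**2/3 + 20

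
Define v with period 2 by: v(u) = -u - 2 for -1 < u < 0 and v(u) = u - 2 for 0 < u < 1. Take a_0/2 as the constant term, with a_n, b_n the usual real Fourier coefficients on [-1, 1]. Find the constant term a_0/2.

-3/2

a_0 = ∫_{-1}^{1} v(u) du = -3.
So the constant term a_0/2 = -3/2.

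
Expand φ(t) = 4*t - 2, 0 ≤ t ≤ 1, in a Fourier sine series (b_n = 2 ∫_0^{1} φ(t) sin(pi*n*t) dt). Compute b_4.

-2/pi

b_4 = 2 ∫_0^{1} (4*t - 2) sin(4*pi*t) dt.
Integrating by parts (boundary term plus one more integral), an antiderivative of (4*t - 2) sin(4*pi*t) is -t*cos(4*pi*t)/pi + sin(4*pi*t)/(4*pi**2) + cos(4*pi*t)/(2*pi); evaluating from 0 to 1: ∫_{0}^{1} (4*t - 2) sin(4*pi*t) dt = (-1/(2*pi)) - (1/(2*pi)) = -1/pi.
Hence b_4 = 2·(-1/pi) = -2/pi.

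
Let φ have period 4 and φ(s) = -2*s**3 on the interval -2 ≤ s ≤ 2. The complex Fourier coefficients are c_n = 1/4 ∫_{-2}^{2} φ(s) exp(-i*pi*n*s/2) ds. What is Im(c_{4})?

-4/pi + 3/(2*pi**3)

Since φ is real-valued, Im(c_{4}) = -1/4 ∫_{-2}^{2} φ(s) sin(2*pi*s) ds = -b_{4}/2.
φ is odd and sin(2*pi*s) is odd, so the integrand is even: ∫_{-2}^{2} φ(s) sin(2*pi*s) ds = 2∫_0^{2} φ(s) sin(2*pi*s) ds.
Integrating by parts three times (tabular method), an antiderivative of (-2*s**3) sin(2*pi*s) is s**3*cos(2*pi*s)/pi - 3*s**2*sin(2*pi*s)/(2*pi**2) - 3*s*cos(2*pi*s)/(2*pi**3) + 3*sin(2*pi*s)/(4*pi**4); evaluating from 0 to 2: ∫_{0}^{2} (-2*s**3) sin(2*pi*s) ds = (-3/pi**3 + 8/pi) - (0) = -3/pi**3 + 8/pi.
So ∫_{-2}^{2} φ(s) sin(2*pi*s) ds = -6/pi**3 + 16/pi.
Hence Im(c_{4}) = (-1/4)·(-6/pi**3 + 16/pi) = -4/pi + 3/(2*pi**3).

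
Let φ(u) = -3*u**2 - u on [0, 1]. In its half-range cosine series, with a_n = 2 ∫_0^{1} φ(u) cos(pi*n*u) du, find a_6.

a_6 = 2 ∫_0^{1} (-3*u**2 - u) cos(6*pi*u) du.
Integrating by parts twice (tabular method), an antiderivative of (-3*u**2 - u) cos(6*pi*u) is -u**2*sin(6*pi*u)/(2*pi) - u*sin(6*pi*u)/(6*pi) - u*cos(6*pi*u)/(6*pi**2) + sin(6*pi*u)/(36*pi**3) - cos(6*pi*u)/(36*pi**2); evaluating from 0 to 1: ∫_{0}^{1} (-3*u**2 - u) cos(6*pi*u) du = (-7/(36*pi**2)) - (-1/(36*pi**2)) = -1/(6*pi**2).
Hence a_6 = 2·(-1/(6*pi**2)) = -1/(3*pi**2).

-1/(3*pi**2)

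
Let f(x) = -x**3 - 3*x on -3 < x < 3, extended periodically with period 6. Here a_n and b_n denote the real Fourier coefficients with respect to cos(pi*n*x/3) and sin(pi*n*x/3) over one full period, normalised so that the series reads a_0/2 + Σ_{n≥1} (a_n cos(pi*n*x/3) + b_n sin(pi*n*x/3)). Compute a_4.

a_4 = 1/3 ∫_{-3}^{3} f(x) cos(4*pi*x/3) dx.
f is odd and cos(4*pi*x/3) is even, so the integrand is odd over a symmetric interval and the integral vanishes.

0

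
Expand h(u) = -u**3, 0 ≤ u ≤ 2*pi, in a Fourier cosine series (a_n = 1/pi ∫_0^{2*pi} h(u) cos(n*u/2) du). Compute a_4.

a_4 = 1/pi ∫_0^{2*pi} (-u**3) cos(2*u) du.
Integrating by parts three times (tabular method), an antiderivative of (-u**3) cos(2*u) is -u**3*sin(2*u)/2 - 3*u**2*cos(2*u)/4 + 3*u*sin(2*u)/4 + 3*cos(2*u)/8; evaluating from 0 to 2*pi: ∫_{0}^{2*pi} (-u**3) cos(2*u) du = (3/8 - 3*pi**2) - (3/8) = -3*pi**2.
Hence a_4 = (1/pi)·(-3*pi**2) = -3*pi.

-3*pi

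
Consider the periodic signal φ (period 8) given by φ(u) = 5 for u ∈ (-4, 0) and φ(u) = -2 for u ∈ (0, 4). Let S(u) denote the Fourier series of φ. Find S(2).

φ is continuous at u = 2 with value -2, so the series converges to -2 there.

-2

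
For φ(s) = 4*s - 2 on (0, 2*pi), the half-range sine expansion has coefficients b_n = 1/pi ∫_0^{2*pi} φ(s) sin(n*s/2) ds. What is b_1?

16 - 8/pi

b_1 = 1/pi ∫_0^{2*pi} (4*s - 2) sin(s/2) ds.
Integrating by parts (boundary term plus one more integral), an antiderivative of (4*s - 2) sin(s/2) is -8*s*cos(s/2) + 16*sin(s/2) + 4*cos(s/2); evaluating from 0 to 2*pi: ∫_{0}^{2*pi} (4*s - 2) sin(s/2) ds = (-4 + 16*pi) - (4) = -8 + 16*pi.
Hence b_1 = (1/pi)·(-8 + 16*pi) = 16 - 8/pi.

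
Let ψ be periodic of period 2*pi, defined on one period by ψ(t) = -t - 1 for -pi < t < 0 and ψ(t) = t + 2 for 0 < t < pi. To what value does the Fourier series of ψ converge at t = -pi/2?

-1 + pi/2

ψ is continuous at t = -pi/2 with value -1 + pi/2, so the series converges to -1 + pi/2 there.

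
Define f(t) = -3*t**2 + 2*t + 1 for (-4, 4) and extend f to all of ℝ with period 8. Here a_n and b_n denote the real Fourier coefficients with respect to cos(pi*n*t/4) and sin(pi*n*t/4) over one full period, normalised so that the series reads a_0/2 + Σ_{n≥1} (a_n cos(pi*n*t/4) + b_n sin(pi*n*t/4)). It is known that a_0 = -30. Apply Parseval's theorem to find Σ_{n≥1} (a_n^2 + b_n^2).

Parseval: a_0^2/2 + Σ_{n≥1} (a_n^2+b_n^2) = 1/4 ∫_{-4}^{4} f(t)^2 dt = 13534/15.
Subtract a_0^2/2 = 450: Σ (a_n^2+b_n^2) = 6784/15.

6784/15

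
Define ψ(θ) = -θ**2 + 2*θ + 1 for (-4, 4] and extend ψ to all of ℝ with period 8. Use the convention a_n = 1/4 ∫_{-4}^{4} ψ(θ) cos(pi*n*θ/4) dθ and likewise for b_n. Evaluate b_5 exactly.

b_5 = 1/4 ∫_{-4}^{4} ψ(θ) sin(5*pi*θ/4) dθ.
Integrating by parts twice (tabular method), an antiderivative of (-θ**2 + 2*θ + 1) sin(5*pi*θ/4) is 4*θ**2*cos(5*pi*θ/4)/(5*pi) - 32*θ*sin(5*pi*θ/4)/(25*pi**2) - 8*θ*cos(5*pi*θ/4)/(5*pi) + 32*sin(5*pi*θ/4)/(25*pi**2) - 4*cos(5*pi*θ/4)/(5*pi) - 128*cos(5*pi*θ/4)/(125*pi**3); evaluating from -4 to 4: ∫_{-4}^{4} (-θ**2 + 2*θ + 1) sin(5*pi*θ/4) dθ = (4*(32 - 175*pi**2)/(125*pi**3)) - (4*(32 - 575*pi**2)/(125*pi**3)) = 64/(5*pi).
Hence b_5 = (1/4)·(64/(5*pi)) = 16/(5*pi).

16/(5*pi)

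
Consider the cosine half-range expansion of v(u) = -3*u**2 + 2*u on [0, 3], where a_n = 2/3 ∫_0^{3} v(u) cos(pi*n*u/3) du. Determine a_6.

-3/pi**2

a_6 = 2/3 ∫_0^{3} (-3*u**2 + 2*u) cos(2*pi*u) du.
Integrating by parts twice (tabular method), an antiderivative of (-3*u**2 + 2*u) cos(2*pi*u) is -3*u**2*sin(2*pi*u)/(2*pi) + u*sin(2*pi*u)/pi - 3*u*cos(2*pi*u)/(2*pi**2) + 3*sin(2*pi*u)/(4*pi**3) + cos(2*pi*u)/(2*pi**2); evaluating from 0 to 3: ∫_{0}^{3} (-3*u**2 + 2*u) cos(2*pi*u) du = (-4/pi**2) - (1/(2*pi**2)) = -9/(2*pi**2).
Hence a_6 = (2/3)·(-9/(2*pi**2)) = -3/pi**2.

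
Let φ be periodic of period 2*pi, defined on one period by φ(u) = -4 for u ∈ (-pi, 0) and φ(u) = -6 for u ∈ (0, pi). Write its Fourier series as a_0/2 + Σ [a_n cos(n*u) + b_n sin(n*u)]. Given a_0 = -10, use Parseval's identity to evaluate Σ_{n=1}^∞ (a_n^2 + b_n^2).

Parseval: a_0^2/2 + Σ_{n≥1} (a_n^2+b_n^2) = 1/pi ∫_{-pi}^{pi} φ(u)^2 du = 52.
Subtract a_0^2/2 = 50: Σ (a_n^2+b_n^2) = 2.

2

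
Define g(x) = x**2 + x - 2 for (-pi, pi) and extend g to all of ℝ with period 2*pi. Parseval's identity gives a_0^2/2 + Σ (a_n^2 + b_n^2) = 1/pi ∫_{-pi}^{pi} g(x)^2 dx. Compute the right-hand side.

-2*pi**2 + 8 + 2*pi**4/5

1/pi ∫_{-pi}^{pi} g(x)^2 dx = 1/pi · (2*pi*(-5*pi**2 + 20 + pi**4)/5) = -2*pi**2 + 8 + 2*pi**4/5.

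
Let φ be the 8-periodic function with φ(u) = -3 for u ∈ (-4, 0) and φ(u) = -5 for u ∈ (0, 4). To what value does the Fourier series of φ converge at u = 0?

-4

At u = 0 the one-sided limits are φ(0^-) = -3 and φ(0^+) = -5.
By Dirichlet's theorem the series converges to their average, [(-3) + (-5)]/2 = -4.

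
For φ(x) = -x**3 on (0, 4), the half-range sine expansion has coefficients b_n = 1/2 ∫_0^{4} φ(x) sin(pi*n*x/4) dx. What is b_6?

b_6 = 1/2 ∫_0^{4} (-x**3) sin(3*pi*x/2) dx.
Integrating by parts three times (tabular method), an antiderivative of (-x**3) sin(3*pi*x/2) is 2*x**3*cos(3*pi*x/2)/(3*pi) - 4*x**2*sin(3*pi*x/2)/(3*pi**2) - 16*x*cos(3*pi*x/2)/(9*pi**3) + 32*sin(3*pi*x/2)/(27*pi**4); evaluating from 0 to 4: ∫_{0}^{4} (-x**3) sin(3*pi*x/2) dx = (64*(-1 + 6*pi**2)/(9*pi**3)) - (0) = 64*(-1 + 6*pi**2)/(9*pi**3).
Hence b_6 = (1/2)·(64*(-1 + 6*pi**2)/(9*pi**3)) = 32*(-1 + 6*pi**2)/(9*pi**3).

32*(-1 + 6*pi**2)/(9*pi**3)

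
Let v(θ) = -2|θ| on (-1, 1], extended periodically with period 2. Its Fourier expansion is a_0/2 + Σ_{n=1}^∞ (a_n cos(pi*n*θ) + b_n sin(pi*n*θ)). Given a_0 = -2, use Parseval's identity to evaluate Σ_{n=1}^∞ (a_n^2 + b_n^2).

2/3

Parseval: a_0^2/2 + Σ_{n≥1} (a_n^2+b_n^2) = ∫_{-1}^{1} v(θ)^2 dθ = 8/3.
Subtract a_0^2/2 = 2: Σ (a_n^2+b_n^2) = 2/3.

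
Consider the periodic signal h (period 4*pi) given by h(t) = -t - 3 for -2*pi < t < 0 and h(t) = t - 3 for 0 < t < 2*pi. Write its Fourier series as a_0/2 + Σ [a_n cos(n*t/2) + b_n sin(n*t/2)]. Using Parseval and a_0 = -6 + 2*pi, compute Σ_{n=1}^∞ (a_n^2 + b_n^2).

Parseval: a_0^2/2 + Σ_{n≥1} (a_n^2+b_n^2) = (1/(2*pi)) ∫_{-2*pi}^{2*pi} h(t)^2 dt = -12*pi + 18 + 8*pi**2/3.
Subtract a_0^2/2 = 2*(3 - pi)**2: Σ (a_n^2+b_n^2) = 2*pi**2/3.

2*pi**2/3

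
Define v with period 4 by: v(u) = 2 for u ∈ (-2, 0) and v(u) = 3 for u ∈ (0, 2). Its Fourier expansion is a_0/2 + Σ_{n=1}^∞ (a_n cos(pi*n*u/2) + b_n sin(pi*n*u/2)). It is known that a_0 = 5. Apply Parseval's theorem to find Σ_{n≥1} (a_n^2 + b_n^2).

Parseval: a_0^2/2 + Σ_{n≥1} (a_n^2+b_n^2) = 1/2 ∫_{-2}^{2} v(u)^2 du = 13.
Subtract a_0^2/2 = 25/2: Σ (a_n^2+b_n^2) = 1/2.

1/2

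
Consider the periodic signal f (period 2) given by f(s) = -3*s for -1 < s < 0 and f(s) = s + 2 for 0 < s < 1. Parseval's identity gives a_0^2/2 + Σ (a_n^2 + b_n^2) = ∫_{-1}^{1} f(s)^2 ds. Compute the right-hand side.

28/3

∫_{-1}^{1} f(s)^2 ds = 28/3.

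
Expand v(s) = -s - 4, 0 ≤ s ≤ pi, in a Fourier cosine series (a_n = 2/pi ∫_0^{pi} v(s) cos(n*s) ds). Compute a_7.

4/(49*pi)

a_7 = 2/pi ∫_0^{pi} (-s - 4) cos(7*s) ds.
Integrating by parts (boundary term plus one more integral), an antiderivative of (-s - 4) cos(7*s) is -s*sin(7*s)/7 - 4*sin(7*s)/7 - cos(7*s)/49; evaluating from 0 to pi: ∫_{0}^{pi} (-s - 4) cos(7*s) ds = (1/49) - (-1/49) = 2/49.
Hence a_7 = (2/pi)·(2/49) = 4/(49*pi).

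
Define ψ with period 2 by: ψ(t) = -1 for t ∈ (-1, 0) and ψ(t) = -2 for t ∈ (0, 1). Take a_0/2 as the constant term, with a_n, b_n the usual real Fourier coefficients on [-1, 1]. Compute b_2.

b_2 = ∫_{-1}^{1} ψ(t) sin(2*pi*t) dt.
Split the integral at the breakpoints.
Directly, an antiderivative of (-1) sin(2*pi*t) is cos(2*pi*t)/(2*pi); evaluating from -1 to 0: ∫_{-1}^{0} (-1) sin(2*pi*t) dt = (1/(2*pi)) - (1/(2*pi)) = 0.
Directly, an antiderivative of (-2) sin(2*pi*t) is cos(2*pi*t)/pi; evaluating from 0 to 1: ∫_{0}^{1} (-2) sin(2*pi*t) dt = (1/pi) - (1/pi) = 0.
Summing the pieces gives b_2 = 0.

0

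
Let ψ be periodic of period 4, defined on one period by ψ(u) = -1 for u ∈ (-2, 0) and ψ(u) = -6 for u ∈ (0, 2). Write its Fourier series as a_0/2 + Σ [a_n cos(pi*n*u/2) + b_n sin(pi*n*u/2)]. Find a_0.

-7

a_0 = 1/2 ∫_{-2}^{2} ψ(u) du = 1/2 · (-14) = -7.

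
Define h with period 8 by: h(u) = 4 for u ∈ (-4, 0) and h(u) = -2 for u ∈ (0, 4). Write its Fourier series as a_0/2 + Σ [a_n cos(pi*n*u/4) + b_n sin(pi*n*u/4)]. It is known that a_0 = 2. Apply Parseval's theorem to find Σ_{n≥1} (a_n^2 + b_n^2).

18

Parseval: a_0^2/2 + Σ_{n≥1} (a_n^2+b_n^2) = 1/4 ∫_{-4}^{4} h(u)^2 du = 20.
Subtract a_0^2/2 = 2: Σ (a_n^2+b_n^2) = 18.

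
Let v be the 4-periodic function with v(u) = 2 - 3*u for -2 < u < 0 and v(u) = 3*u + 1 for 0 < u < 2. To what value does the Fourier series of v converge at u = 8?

u = 8 differs from u = 0 by 2 full period(s), and the series is 4-periodic.
At u = 0 the one-sided limits are v(0^-) = 2 and v(0^+) = 1.
By Dirichlet's theorem the series converges to their average, [(2) + (1)]/2 = 3/2.

3/2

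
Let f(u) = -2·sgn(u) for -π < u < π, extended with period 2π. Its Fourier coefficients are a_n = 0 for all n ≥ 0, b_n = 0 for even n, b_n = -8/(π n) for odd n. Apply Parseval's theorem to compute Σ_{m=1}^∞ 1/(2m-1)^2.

pi**2/8

Parseval: Σ b_n^2 = (1/π) ∫_{-π}^{π} f(u)^2 du = 8.
Only odd n contribute, with b_n^2 = 64/(π^2 n^2), so Σ_{m≥1} 1/(2m-1)^2 = π^2·(8)/64 = pi**2/8.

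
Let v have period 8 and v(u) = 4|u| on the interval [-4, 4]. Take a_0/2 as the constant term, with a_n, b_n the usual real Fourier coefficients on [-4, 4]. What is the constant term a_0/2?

a_0 = 1/4 ∫_{-4}^{4} v(u) du = 1/4 · (64) = 16.
So the constant term a_0/2 = 8.

8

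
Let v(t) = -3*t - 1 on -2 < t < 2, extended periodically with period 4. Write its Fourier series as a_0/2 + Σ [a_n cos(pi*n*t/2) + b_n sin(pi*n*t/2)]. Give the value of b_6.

2/pi

b_6 = 1/2 ∫_{-2}^{2} v(t) sin(3*pi*t) dt.
Integrating by parts (boundary term plus one more integral), an antiderivative of (-3*t - 1) sin(3*pi*t) is t*cos(3*pi*t)/pi - sin(3*pi*t)/(3*pi**2) + cos(3*pi*t)/(3*pi); evaluating from -2 to 2: ∫_{-2}^{2} (-3*t - 1) sin(3*pi*t) dt = (7/(3*pi)) - (-5/(3*pi)) = 4/pi.
Hence b_6 = (1/2)·(4/pi) = 2/pi.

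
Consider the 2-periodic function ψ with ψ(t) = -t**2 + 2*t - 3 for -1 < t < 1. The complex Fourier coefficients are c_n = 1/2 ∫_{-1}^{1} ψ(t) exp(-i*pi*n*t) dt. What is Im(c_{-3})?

2/(3*pi)

Since ψ is real-valued, Im(c_{-3}) = -1/2 ∫_{-1}^{1} ψ(t) sin(-3*pi*t) dt = b_{3}/2.
Integrating by parts twice (tabular method), an antiderivative of (-t**2 + 2*t - 3) sin(-3*pi*t) is -t**2*cos(3*pi*t)/(3*pi) + 2*t*sin(3*pi*t)/(9*pi**2) + 2*t*cos(3*pi*t)/(3*pi) - 2*sin(3*pi*t)/(9*pi**2) - cos(3*pi*t)/pi + 2*cos(3*pi*t)/(27*pi**3); evaluating from -1 to 1: ∫_{-1}^{1} (-t**2 + 2*t - 3) sin(-3*pi*t) dt = (2*(-1 + 9*pi**2)/(27*pi**3)) - (-2/(27*pi**3) + 2/pi) = -4/(3*pi).
Hence Im(c_{-3}) = (-1/2)·(-4/(3*pi)) = 2/(3*pi).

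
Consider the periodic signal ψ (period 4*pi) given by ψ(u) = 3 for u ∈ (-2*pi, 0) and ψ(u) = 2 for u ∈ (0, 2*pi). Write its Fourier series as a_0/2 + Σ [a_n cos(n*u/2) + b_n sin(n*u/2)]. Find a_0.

5

a_0 = (1/(2*pi)) ∫_{-2*pi}^{2*pi} ψ(u) du = (1/(2*pi)) · (10*pi) = 5.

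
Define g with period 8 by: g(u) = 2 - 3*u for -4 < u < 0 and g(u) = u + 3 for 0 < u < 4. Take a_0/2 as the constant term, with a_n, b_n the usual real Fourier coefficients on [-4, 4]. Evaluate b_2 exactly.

4/pi

b_2 = 1/4 ∫_{-4}^{4} g(u) sin(pi*u/2) du.
Split the integral at the breakpoints.
Integrating by parts (boundary term plus one more integral), an antiderivative of (2 - 3*u) sin(pi*u/2) is 6*u*cos(pi*u/2)/pi - 12*sin(pi*u/2)/pi**2 - 4*cos(pi*u/2)/pi; evaluating from -4 to 0: ∫_{-4}^{0} (2 - 3*u) sin(pi*u/2) du = (-4/pi) - (-28/pi) = 24/pi.
Integrating by parts (boundary term plus one more integral), an antiderivative of (u + 3) sin(pi*u/2) is -2*u*cos(pi*u/2)/pi + 4*sin(pi*u/2)/pi**2 - 6*cos(pi*u/2)/pi; evaluating from 0 to 4: ∫_{0}^{4} (u + 3) sin(pi*u/2) du = (-14/pi) - (-6/pi) = -8/pi.
Summing the pieces and multiplying by (1/4) gives b_2 = 4/pi.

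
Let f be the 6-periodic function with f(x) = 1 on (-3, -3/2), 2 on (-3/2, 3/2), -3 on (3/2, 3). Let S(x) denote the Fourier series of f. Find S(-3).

At x = -3 the one-sided limits are f(-3^-) = -3 and f(-3^+) = 1.
By Dirichlet's theorem the series converges to their average, [(-3) + (1)]/2 = -1.

-1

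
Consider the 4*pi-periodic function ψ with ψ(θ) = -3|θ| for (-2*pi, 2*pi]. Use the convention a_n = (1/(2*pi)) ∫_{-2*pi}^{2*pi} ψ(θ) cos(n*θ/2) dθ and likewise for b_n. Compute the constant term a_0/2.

a_0 = (1/(2*pi)) ∫_{-2*pi}^{2*pi} ψ(θ) dθ = (1/(2*pi)) · (-12*pi**2) = -6*pi.
So the constant term a_0/2 = -3*pi.

-3*pi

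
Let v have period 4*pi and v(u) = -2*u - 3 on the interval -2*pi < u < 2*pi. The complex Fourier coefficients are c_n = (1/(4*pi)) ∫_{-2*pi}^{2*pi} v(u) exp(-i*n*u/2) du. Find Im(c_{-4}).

1

Since v is real-valued, Im(c_{-4}) = -(1/(4*pi)) ∫_{-2*pi}^{2*pi} v(u) sin(-2*u) du = b_{4}/2.
Integrating by parts (boundary term plus one more integral), an antiderivative of (-2*u - 3) sin(-2*u) is -u*cos(2*u) + sin(2*u)/2 - 3*cos(2*u)/2; evaluating from -2*pi to 2*pi: ∫_{-2*pi}^{2*pi} (-2*u - 3) sin(-2*u) du = (-2*pi - 3/2) - (-3/2 + 2*pi) = -4*pi.
Hence Im(c_{-4}) = (-1/(4*pi))·(-4*pi) = 1.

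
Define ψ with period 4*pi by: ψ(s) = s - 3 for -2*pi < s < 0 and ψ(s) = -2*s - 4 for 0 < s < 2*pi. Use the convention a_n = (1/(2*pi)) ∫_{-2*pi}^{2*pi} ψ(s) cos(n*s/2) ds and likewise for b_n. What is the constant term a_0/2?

a_0 = (1/(2*pi)) ∫_{-2*pi}^{2*pi} ψ(s) ds = (1/(2*pi)) · (-2*pi*(7 + 3*pi)) = -3*pi - 7.
So the constant term a_0/2 = -3*pi/2 - 7/2.

-3*pi/2 - 7/2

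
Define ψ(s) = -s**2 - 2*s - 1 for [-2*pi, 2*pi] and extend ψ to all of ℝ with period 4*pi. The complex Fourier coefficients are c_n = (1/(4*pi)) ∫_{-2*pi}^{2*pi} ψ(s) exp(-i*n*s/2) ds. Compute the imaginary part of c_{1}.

Since ψ is real-valued, Im(c_{1}) = -(1/(4*pi)) ∫_{-2*pi}^{2*pi} ψ(s) sin(s/2) ds = -b_{1}/2.
Integrating by parts twice (tabular method), an antiderivative of (-s**2 - 2*s - 1) sin(s/2) is 2*s**2*cos(s/2) - 8*s*sin(s/2) + 4*s*cos(s/2) - 8*sin(s/2) - 14*cos(s/2); evaluating from -2*pi to 2*pi: ∫_{-2*pi}^{2*pi} (-s**2 - 2*s - 1) sin(s/2) ds = (-8*pi**2 - 8*pi + 14) - (-8*pi**2 + 14 + 8*pi) = -16*pi.
Hence Im(c_{1}) = (-1/(4*pi))·(-16*pi) = 4.

4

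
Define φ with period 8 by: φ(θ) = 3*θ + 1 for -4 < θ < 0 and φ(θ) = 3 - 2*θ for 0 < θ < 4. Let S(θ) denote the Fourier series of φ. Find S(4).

At θ = 4 the one-sided limits are φ(4^-) = -5 and φ(4^+) = -11.
By Dirichlet's theorem the series converges to their average, [(-5) + (-11)]/2 = -8.

-8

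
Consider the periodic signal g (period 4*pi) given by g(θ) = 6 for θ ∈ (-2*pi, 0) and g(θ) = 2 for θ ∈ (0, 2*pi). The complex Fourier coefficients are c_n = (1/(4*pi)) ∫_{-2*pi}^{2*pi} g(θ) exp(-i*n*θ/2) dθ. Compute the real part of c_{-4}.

Since g is real-valued, Re(c_{-4}) = (1/(4*pi)) ∫_{-2*pi}^{2*pi} g(θ) cos(-2*θ) dθ = a_{4}/2.
Split the integral at the breakpoints.
Directly, an antiderivative of (6) cos(-2*θ) is 3*sin(2*θ); evaluating from -2*pi to 0: ∫_{-2*pi}^{0} (6) cos(-2*θ) dθ = (0) - (0) = 0.
Directly, an antiderivative of (2) cos(-2*θ) is sin(2*θ); evaluating from 0 to 2*pi: ∫_{0}^{2*pi} (2) cos(-2*θ) dθ = (0) - (0) = 0.
So ∫_{-2*pi}^{2*pi} g(θ) cos(-2*θ) dθ = 0.
Hence Re(c_{-4}) = (1/(4*pi))·(0) = 0.

0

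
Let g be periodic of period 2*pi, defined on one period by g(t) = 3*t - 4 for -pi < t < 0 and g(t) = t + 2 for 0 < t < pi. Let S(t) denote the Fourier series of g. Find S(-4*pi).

t = -4*pi differs from t = 0 by -2 full period(s), and the series is 2*pi-periodic.
At t = 0 the one-sided limits are g(0^-) = -4 and g(0^+) = 2.
By Dirichlet's theorem the series converges to their average, [(-4) + (2)]/2 = -1.

-1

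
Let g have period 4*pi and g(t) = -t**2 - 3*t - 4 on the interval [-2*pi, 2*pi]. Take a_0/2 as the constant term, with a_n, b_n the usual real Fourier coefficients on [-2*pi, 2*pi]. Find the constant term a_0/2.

-4*pi**2/3 - 4

a_0 = (1/(2*pi)) ∫_{-2*pi}^{2*pi} g(t) dt = (1/(2*pi)) · (-16*pi*(3 + pi**2)/3) = -8*pi**2/3 - 8.
So the constant term a_0/2 = -4*pi**2/3 - 4.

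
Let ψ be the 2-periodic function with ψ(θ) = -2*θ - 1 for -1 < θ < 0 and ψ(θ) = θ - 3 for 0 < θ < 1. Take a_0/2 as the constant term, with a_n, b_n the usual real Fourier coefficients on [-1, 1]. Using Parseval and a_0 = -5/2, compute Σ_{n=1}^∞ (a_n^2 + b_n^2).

85/24

Parseval: a_0^2/2 + Σ_{n≥1} (a_n^2+b_n^2) = ∫_{-1}^{1} ψ(θ)^2 dθ = 20/3.
Subtract a_0^2/2 = 25/8: Σ (a_n^2+b_n^2) = 85/24.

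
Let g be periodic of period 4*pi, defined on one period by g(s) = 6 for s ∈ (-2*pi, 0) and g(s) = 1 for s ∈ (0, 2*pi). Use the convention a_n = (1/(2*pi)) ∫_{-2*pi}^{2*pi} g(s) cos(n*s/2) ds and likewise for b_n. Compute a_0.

7

a_0 = (1/(2*pi)) ∫_{-2*pi}^{2*pi} g(s) ds = (1/(2*pi)) · (14*pi) = 7.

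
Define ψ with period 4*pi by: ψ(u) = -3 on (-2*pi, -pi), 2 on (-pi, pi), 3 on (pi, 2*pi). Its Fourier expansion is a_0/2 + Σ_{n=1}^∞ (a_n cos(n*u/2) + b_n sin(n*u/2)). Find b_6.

b_6 = (1/(2*pi)) ∫_{-2*pi}^{2*pi} ψ(u) sin(3*u) du.
Split the integral at the breakpoints.
Directly, an antiderivative of (-3) sin(3*u) is cos(3*u); evaluating from -2*pi to -pi: ∫_{-2*pi}^{-pi} (-3) sin(3*u) du = (-1) - (1) = -2.
Directly, an antiderivative of (2) sin(3*u) is -2*cos(3*u)/3; evaluating from -pi to pi: ∫_{-pi}^{pi} (2) sin(3*u) du = (2/3) - (2/3) = 0.
Directly, an antiderivative of (3) sin(3*u) is -cos(3*u); evaluating from pi to 2*pi: ∫_{pi}^{2*pi} (3) sin(3*u) du = (-1) - (1) = -2.
Summing the pieces and multiplying by (1/(2*pi)) gives b_6 = -2/pi.

-2/pi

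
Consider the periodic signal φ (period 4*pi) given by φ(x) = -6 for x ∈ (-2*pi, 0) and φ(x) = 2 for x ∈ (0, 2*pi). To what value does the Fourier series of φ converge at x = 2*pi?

-2

x = 2*pi differs from x = -2*pi by 1 full period(s), and the series is 4*pi-periodic.
At x = -2*pi the one-sided limits are φ(-2*pi^-) = 2 and φ(-2*pi^+) = -6.
By Dirichlet's theorem the series converges to their average, [(2) + (-6)]/2 = -2.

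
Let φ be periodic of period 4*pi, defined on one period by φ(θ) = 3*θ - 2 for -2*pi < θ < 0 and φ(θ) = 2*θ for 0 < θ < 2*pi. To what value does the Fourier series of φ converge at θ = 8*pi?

θ = 8*pi differs from θ = 0 by 2 full period(s), and the series is 4*pi-periodic.
At θ = 0 the one-sided limits are φ(0^-) = -2 and φ(0^+) = 0.
By Dirichlet's theorem the series converges to their average, [(-2) + (0)]/2 = -1.

-1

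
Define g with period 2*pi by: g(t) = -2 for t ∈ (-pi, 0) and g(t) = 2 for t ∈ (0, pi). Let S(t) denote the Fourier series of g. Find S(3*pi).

0

t = 3*pi differs from t = -pi by 2 full period(s), and the series is 2*pi-periodic.
At t = -pi the one-sided limits are g(-pi^-) = 2 and g(-pi^+) = -2.
By Dirichlet's theorem the series converges to their average, [(2) + (-2)]/2 = 0.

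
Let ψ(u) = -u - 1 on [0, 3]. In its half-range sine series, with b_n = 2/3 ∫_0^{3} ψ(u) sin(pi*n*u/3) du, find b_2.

b_2 = 2/3 ∫_0^{3} (-u - 1) sin(2*pi*u/3) du.
Integrating by parts (boundary term plus one more integral), an antiderivative of (-u - 1) sin(2*pi*u/3) is 3*u*cos(2*pi*u/3)/(2*pi) - 9*sin(2*pi*u/3)/(4*pi**2) + 3*cos(2*pi*u/3)/(2*pi); evaluating from 0 to 3: ∫_{0}^{3} (-u - 1) sin(2*pi*u/3) du = (6/pi) - (3/(2*pi)) = 9/(2*pi).
Hence b_2 = (2/3)·(9/(2*pi)) = 3/pi.

3/pi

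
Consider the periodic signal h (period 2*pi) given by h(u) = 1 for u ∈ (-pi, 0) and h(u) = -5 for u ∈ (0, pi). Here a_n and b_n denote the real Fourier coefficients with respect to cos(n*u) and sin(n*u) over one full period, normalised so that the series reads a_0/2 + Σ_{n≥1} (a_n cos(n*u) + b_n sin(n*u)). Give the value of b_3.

b_3 = 1/pi ∫_{-pi}^{pi} h(u) sin(3*u) du.
Split the integral at the breakpoints.
Directly, an antiderivative of (1) sin(3*u) is -cos(3*u)/3; evaluating from -pi to 0: ∫_{-pi}^{0} (1) sin(3*u) du = (-1/3) - (1/3) = -2/3.
Directly, an antiderivative of (-5) sin(3*u) is 5*cos(3*u)/3; evaluating from 0 to pi: ∫_{0}^{pi} (-5) sin(3*u) du = (-5/3) - (5/3) = -10/3.
Summing the pieces and multiplying by (1/pi) gives b_3 = -4/pi.

-4/pi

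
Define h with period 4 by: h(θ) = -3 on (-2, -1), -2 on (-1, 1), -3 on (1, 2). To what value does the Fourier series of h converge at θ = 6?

θ = 6 differs from θ = 2 by 1 full period(s), and the series is 4-periodic.
h is continuous at θ = 2 with value -3, so the series converges to -3 there.

-3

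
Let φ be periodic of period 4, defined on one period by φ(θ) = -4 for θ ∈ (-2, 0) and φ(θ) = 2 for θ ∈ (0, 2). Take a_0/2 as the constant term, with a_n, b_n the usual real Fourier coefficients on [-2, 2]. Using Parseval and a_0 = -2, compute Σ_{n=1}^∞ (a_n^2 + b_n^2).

Parseval: a_0^2/2 + Σ_{n≥1} (a_n^2+b_n^2) = 1/2 ∫_{-2}^{2} φ(θ)^2 dθ = 20.
Subtract a_0^2/2 = 2: Σ (a_n^2+b_n^2) = 18.

18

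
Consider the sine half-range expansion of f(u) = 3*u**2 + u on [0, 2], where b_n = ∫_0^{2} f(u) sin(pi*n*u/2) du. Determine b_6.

b_6 = ∫_0^{2} (3*u**2 + u) sin(3*pi*u) du.
Integrating by parts twice (tabular method), an antiderivative of (3*u**2 + u) sin(3*pi*u) is -u**2*cos(3*pi*u)/pi + 2*u*sin(3*pi*u)/(3*pi**2) - u*cos(3*pi*u)/(3*pi) + sin(3*pi*u)/(9*pi**2) + 2*cos(3*pi*u)/(9*pi**3); evaluating from 0 to 2: ∫_{0}^{2} (3*u**2 + u) sin(3*pi*u) du = (2*(1 - 21*pi**2)/(9*pi**3)) - (2/(9*pi**3)) = -14/(3*pi).
Hence b_6 = -14/(3*pi).

-14/(3*pi)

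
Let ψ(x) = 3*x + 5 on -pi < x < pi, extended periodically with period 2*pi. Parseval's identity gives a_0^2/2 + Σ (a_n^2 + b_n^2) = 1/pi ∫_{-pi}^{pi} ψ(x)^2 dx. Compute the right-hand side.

1/pi ∫_{-pi}^{pi} ψ(x)^2 dx = 1/pi · (50*pi + 6*pi**3) = 50 + 6*pi**2.

50 + 6*pi**2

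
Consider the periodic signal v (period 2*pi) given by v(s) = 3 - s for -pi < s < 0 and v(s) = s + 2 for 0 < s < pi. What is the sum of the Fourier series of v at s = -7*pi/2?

s = -7*pi/2 differs from s = pi/2 by -2 full period(s), and the series is 2*pi-periodic.
v is continuous at s = pi/2 with value pi/2 + 2, so the series converges to pi/2 + 2 there.

pi/2 + 2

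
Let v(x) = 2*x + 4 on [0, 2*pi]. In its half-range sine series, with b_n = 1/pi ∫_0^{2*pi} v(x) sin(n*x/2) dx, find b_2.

-4

b_2 = 1/pi ∫_0^{2*pi} (2*x + 4) sin(x) dx.
Integrating by parts (boundary term plus one more integral), an antiderivative of (2*x + 4) sin(x) is -2*x*cos(x) + 2*sin(x) - 4*cos(x); evaluating from 0 to 2*pi: ∫_{0}^{2*pi} (2*x + 4) sin(x) dx = (-4*pi - 4) - (-4) = -4*pi.
Hence b_2 = (1/pi)·(-4*pi) = -4.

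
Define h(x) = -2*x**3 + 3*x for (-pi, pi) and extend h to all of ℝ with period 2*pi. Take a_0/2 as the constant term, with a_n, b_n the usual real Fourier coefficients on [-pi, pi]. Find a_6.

a_6 = 1/pi ∫_{-pi}^{pi} h(x) cos(6*x) dx.
h is odd and cos(6*x) is even, so the integrand is odd over a symmetric interval and the integral vanishes.

0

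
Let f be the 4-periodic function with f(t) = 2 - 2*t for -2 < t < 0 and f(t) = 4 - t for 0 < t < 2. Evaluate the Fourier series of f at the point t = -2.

4

At t = -2 the one-sided limits are f(-2^-) = 2 and f(-2^+) = 6.
By Dirichlet's theorem the series converges to their average, [(2) + (6)]/2 = 4.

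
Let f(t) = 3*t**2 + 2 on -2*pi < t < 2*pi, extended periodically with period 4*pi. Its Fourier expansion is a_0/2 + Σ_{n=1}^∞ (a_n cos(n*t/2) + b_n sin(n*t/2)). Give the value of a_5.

a_5 = (1/(2*pi)) ∫_{-2*pi}^{2*pi} f(t) cos(5*t/2) dt.
f is even and cos(5*t/2) is even, so the integrand is even and a_5 = 1/pi ∫_0^{2*pi} f(t) cos(5*t/2) dt.
Integrating by parts twice (tabular method), an antiderivative of (3*t**2 + 2) cos(5*t/2) is 6*t**2*sin(5*t/2)/5 + 24*t*cos(5*t/2)/25 + 52*sin(5*t/2)/125; evaluating from 0 to 2*pi: ∫_{0}^{2*pi} (3*t**2 + 2) cos(5*t/2) dt = (-48*pi/25) - (0) = -48*pi/25.
Hence a_5 = (1/pi)·(-48*pi/25) = -48/25.

-48/25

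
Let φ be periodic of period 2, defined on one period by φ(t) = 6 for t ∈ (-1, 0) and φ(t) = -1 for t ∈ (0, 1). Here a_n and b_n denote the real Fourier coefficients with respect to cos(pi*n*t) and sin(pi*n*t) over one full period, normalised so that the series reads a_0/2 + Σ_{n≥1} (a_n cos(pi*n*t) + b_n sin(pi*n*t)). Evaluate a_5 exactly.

0

a_5 = ∫_{-1}^{1} φ(t) cos(5*pi*t) dt.
Split the integral at the breakpoints.
Directly, an antiderivative of (6) cos(5*pi*t) is 6*sin(5*pi*t)/(5*pi); evaluating from -1 to 0: ∫_{-1}^{0} (6) cos(5*pi*t) dt = (0) - (0) = 0.
Directly, an antiderivative of (-1) cos(5*pi*t) is -sin(5*pi*t)/(5*pi); evaluating from 0 to 1: ∫_{0}^{1} (-1) cos(5*pi*t) dt = (0) - (0) = 0.
Summing the pieces gives a_5 = 0.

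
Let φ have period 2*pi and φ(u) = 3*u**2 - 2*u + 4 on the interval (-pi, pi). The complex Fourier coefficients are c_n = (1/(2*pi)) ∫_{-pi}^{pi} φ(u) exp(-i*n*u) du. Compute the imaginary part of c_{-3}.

Since φ is real-valued, Im(c_{-3}) = -(1/(2*pi)) ∫_{-pi}^{pi} φ(u) sin(-3*u) du = b_{3}/2.
Integrating by parts twice (tabular method), an antiderivative of (3*u**2 - 2*u + 4) sin(-3*u) is u**2*cos(3*u) - 2*u*sin(3*u)/3 - 2*u*cos(3*u)/3 + 2*sin(3*u)/9 + 10*cos(3*u)/9; evaluating from -pi to pi: ∫_{-pi}^{pi} (3*u**2 - 2*u + 4) sin(-3*u) du = (-pi**2 - 10/9 + 2*pi/3) - (-pi**2 - 2*pi/3 - 10/9) = 4*pi/3.
Hence Im(c_{-3}) = (-1/(2*pi))·(4*pi/3) = -2/3.

-2/3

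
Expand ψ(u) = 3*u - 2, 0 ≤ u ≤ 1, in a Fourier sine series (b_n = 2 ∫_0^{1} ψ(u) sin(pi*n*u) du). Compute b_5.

-2/(5*pi)

b_5 = 2 ∫_0^{1} (3*u - 2) sin(5*pi*u) du.
Integrating by parts (boundary term plus one more integral), an antiderivative of (3*u - 2) sin(5*pi*u) is -3*u*cos(5*pi*u)/(5*pi) + 3*sin(5*pi*u)/(25*pi**2) + 2*cos(5*pi*u)/(5*pi); evaluating from 0 to 1: ∫_{0}^{1} (3*u - 2) sin(5*pi*u) du = (1/(5*pi)) - (2/(5*pi)) = -1/(5*pi).
Hence b_5 = 2·(-1/(5*pi)) = -2/(5*pi).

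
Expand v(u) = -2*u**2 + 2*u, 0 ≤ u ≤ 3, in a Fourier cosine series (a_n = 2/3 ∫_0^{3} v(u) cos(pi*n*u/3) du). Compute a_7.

a_7 = 2/3 ∫_0^{3} (-2*u**2 + 2*u) cos(7*pi*u/3) du.
Integrating by parts twice (tabular method), an antiderivative of (-2*u**2 + 2*u) cos(7*pi*u/3) is -6*u**2*sin(7*pi*u/3)/(7*pi) + 6*u*sin(7*pi*u/3)/(7*pi) - 36*u*cos(7*pi*u/3)/(49*pi**2) + 108*sin(7*pi*u/3)/(343*pi**3) + 18*cos(7*pi*u/3)/(49*pi**2); evaluating from 0 to 3: ∫_{0}^{3} (-2*u**2 + 2*u) cos(7*pi*u/3) du = (90/(49*pi**2)) - (18/(49*pi**2)) = 72/(49*pi**2).
Hence a_7 = (2/3)·(72/(49*pi**2)) = 48/(49*pi**2).

48/(49*pi**2)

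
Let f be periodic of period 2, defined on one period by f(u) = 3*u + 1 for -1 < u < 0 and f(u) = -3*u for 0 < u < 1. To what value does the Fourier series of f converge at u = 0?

1/2

At u = 0 the one-sided limits are f(0^-) = 1 and f(0^+) = 0.
By Dirichlet's theorem the series converges to their average, [(1) + (0)]/2 = 1/2.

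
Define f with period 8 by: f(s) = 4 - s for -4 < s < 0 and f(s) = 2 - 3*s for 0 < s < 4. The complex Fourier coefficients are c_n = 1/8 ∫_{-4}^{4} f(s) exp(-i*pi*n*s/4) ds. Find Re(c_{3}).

8/(9*pi**2)

Since f is real-valued, Re(c_{3}) = 1/8 ∫_{-4}^{4} f(s) cos(3*pi*s/4) ds = a_{3}/2.
Split the integral at the breakpoints.
Integrating by parts (boundary term plus one more integral), an antiderivative of (4 - s) cos(3*pi*s/4) is -4*s*sin(3*pi*s/4)/(3*pi) + 16*sin(3*pi*s/4)/(3*pi) - 16*cos(3*pi*s/4)/(9*pi**2); evaluating from -4 to 0: ∫_{-4}^{0} (4 - s) cos(3*pi*s/4) ds = (-16/(9*pi**2)) - (16/(9*pi**2)) = -32/(9*pi**2).
Integrating by parts (boundary term plus one more integral), an antiderivative of (2 - 3*s) cos(3*pi*s/4) is -4*s*sin(3*pi*s/4)/pi + 8*sin(3*pi*s/4)/(3*pi) - 16*cos(3*pi*s/4)/(3*pi**2); evaluating from 0 to 4: ∫_{0}^{4} (2 - 3*s) cos(3*pi*s/4) ds = (16/(3*pi**2)) - (-16/(3*pi**2)) = 32/(3*pi**2).
So ∫_{-4}^{4} f(s) cos(3*pi*s/4) ds = 64/(9*pi**2).
Hence Re(c_{3}) = (1/8)·(64/(9*pi**2)) = 8/(9*pi**2).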